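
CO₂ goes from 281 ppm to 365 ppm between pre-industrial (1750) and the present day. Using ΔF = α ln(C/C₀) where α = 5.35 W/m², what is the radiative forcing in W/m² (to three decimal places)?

CO₂: 5.35 × ln(365/281) = 5.35 × ln(1.29893) = 5.35 × 0.26154 = 1.3992 W/m².

ΔF = 1.399 W/m²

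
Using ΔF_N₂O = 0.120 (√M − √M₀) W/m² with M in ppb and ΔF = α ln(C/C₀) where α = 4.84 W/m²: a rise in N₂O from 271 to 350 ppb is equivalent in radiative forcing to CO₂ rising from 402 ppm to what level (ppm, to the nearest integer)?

N₂O forcing: 0.120 × (√350 − √271) = 0.120 × (18.7083 − 16.4621) = 0.120 × 2.2462 = 0.26954 W/m².
Set 4.84 ln(C/402) = 0.26954: ln(C/402) = 0.26954/4.84 = 0.05569, so C = 402 × e^0.05569 = 402 × 1.05727 = 425.02 ppm.

C ≈ 425 ppm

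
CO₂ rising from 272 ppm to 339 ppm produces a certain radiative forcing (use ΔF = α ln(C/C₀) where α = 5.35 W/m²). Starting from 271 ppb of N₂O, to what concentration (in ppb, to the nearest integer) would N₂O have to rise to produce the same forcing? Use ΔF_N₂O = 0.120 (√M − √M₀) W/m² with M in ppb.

M ≈ 691 ppb

CO₂ forcing: 5.35 × ln(339/272) = 5.35 × 0.220198 = 1.17806 W/m².
Set 0.120(√M − √271) = 1.17806: √M = 1.17806/0.120 + √271 = 9.8172 + 16.4621 = 26.2793.
M = (26.2793)² = 690.60 ppb.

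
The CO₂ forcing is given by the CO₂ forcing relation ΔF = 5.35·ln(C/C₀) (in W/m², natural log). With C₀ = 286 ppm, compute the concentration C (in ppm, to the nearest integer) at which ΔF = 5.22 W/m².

Set 5.35 ln(C/286) = 5.22, so ln(C/286) = 5.22/5.35 = 0.97570.
Then C/286 = e^0.97570 = 2.65302, giving C = 286 × 2.65302 = 758.76 ppm.

C ≈ 759 ppm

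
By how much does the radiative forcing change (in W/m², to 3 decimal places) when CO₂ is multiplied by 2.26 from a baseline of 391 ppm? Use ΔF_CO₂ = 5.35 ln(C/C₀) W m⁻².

ΔF = 4.362 W/m²

ΔF = 5.35 × ln(2.26) = 5.35 × 0.81536 = 4.3622 W/m².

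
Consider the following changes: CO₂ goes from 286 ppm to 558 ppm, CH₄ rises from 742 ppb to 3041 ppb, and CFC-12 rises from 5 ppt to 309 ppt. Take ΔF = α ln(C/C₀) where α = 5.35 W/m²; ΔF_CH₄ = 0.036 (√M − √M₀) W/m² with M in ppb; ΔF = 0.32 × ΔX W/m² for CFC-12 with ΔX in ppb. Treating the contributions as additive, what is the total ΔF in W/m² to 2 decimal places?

ΔF = 4.68 W/m²

CO₂: 5.35 × ln(558/286) = 5.35 × ln(1.95105) = 5.35 × 0.66837 = 3.5758 W/m².
CH₄: 0.036 × (√3041 − √742) = 0.036 × (55.1453 − 27.2397) = 0.036 × 27.9056 = 1.0046 W/m².
CFC-12: Δ = 309 − 5 = 304 ppt = 0.304 ppb; ΔF = 0.32 × 0.304 = 0.0973 W/m².
Total ΔF = 3.5758 + 1.0046 + 0.0973 = 4.6777 W/m².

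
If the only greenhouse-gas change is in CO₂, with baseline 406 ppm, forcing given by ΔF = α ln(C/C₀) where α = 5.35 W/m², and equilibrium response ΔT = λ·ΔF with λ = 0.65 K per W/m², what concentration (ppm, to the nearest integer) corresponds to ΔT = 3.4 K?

Required forcing: ΔF = ΔT/λ = 3.4/0.65 = 5.2308 W/m².
Then ln(C/406) = ΔF/5.35 = 5.2308/5.35 = 0.97772.
So C = 406 × e^0.97772 = 406 × 2.65839 = 1079.31 ppm.

C ≈ 1079 ppm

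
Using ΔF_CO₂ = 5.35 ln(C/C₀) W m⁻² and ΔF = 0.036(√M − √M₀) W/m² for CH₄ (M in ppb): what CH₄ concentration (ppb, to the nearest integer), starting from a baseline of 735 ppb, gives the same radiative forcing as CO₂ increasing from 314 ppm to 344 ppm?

CO₂ forcing: 5.35 × ln(344/314) = 5.35 × 0.091249 = 0.48818 W/m².
Set 0.036(√M − √735) = 0.48818: √M = 0.48818/0.036 + √735 = 13.5606 + 27.1109 = 40.6715.
M = (40.6715)² = 1654.17 ppb.

M ≈ 1654 ppb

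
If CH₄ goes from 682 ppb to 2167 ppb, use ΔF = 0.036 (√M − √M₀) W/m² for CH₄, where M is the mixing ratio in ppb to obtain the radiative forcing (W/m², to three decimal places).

ΔF = 0.736 W/m²

CH₄: 0.036 × (√2167 − √682) = 0.036 × (46.5510 − 26.1151) = 0.036 × 20.4359 = 0.7357 W/m².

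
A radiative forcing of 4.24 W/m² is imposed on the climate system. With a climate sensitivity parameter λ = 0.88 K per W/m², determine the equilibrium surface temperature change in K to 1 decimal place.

ΔT = 3.7 K

ΔT = λ ΔF = 0.88 × 4.24 = 3.7312 K.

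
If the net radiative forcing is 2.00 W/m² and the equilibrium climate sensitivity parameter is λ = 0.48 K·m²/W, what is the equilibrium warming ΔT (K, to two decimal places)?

ΔT = λ ΔF = 0.48 × 2.00 = 0.9600 K.

ΔT = 0.96 K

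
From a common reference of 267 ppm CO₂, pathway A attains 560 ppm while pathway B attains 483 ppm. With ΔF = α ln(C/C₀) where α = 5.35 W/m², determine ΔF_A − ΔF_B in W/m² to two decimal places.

ΔF_A = 5.35 ln(560/267) = 5.35 × 0.74069 = 3.9627 W/m².
ΔF_B = 5.35 ln(483/267) = 5.35 × 0.59277 = 3.1713 W/m².
Difference: 3.9627 − 3.1713 = 0.7914 W/m².

ΔF_A − ΔF_B = 0.79 W/m²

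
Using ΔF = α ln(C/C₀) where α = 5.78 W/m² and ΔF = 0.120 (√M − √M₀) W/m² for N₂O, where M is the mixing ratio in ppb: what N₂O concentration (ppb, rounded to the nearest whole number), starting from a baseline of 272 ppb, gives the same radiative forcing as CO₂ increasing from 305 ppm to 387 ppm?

M ≈ 782 ppb

CO₂ forcing: 5.78 × ln(387/305) = 5.78 × 0.238113 = 1.37629 W/m².
Set 0.120(√M − √272) = 1.37629: √M = 1.37629/0.120 + √272 = 11.4691 + 16.4924 = 27.9615.
M = (27.9615)² = 781.85 ppb.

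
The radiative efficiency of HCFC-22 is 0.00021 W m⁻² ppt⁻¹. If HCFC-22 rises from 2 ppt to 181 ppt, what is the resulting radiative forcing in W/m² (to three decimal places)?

HCFC-22: ΔF = 0.00021 × (181 − 2) = 0.00021 × 179 = 0.0376 W/m².

ΔF = 0.038 W/m²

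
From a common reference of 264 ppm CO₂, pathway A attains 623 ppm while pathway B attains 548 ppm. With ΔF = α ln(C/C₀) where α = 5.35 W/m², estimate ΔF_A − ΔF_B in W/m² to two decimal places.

ΔF_A = 5.35 ln(623/264) = 5.35 × 0.85860 = 4.5935 W/m².
ΔF_B = 5.35 ln(548/264) = 5.35 × 0.73033 = 3.9073 W/m².
Difference: 4.5935 − 3.9073 = 0.6862 W/m².

ΔF_A − ΔF_B = 0.69 W/m²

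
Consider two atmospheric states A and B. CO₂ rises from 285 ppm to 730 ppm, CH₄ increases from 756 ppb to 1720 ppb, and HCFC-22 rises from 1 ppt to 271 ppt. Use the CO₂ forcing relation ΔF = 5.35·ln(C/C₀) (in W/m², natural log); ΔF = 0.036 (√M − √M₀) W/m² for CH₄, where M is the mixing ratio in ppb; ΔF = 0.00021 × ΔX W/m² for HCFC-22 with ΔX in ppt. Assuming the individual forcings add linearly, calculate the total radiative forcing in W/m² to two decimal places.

CO₂: 5.35 × ln(730/285) = 5.35 × ln(2.56140) = 5.35 × 0.94055 = 5.0319 W/m².
CH₄: 0.036 × (√1720 − √756) = 0.036 × (41.4729 − 27.4955) = 0.036 × 13.9774 = 0.5032 W/m².
HCFC-22: ΔF = 0.00021 × (271 − 1) = 0.00021 × 270 = 0.0567 W/m².
Total ΔF = 5.0319 + 0.5032 + 0.0567 = 5.5918 W/m².

ΔF = 5.59 W/m²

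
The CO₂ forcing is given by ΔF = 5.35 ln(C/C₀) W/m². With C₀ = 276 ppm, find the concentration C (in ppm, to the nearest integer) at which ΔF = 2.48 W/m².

Set 5.35 ln(C/276) = 2.48, so ln(C/276) = 2.48/5.35 = 0.46355.
Then C/276 = e^0.46355 = 1.58971, giving C = 276 × 1.58971 = 438.76 ppm.

C ≈ 439 ppm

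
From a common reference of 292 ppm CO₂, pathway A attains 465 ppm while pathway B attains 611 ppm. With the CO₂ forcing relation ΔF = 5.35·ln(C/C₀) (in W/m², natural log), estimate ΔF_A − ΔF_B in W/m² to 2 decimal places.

ΔF_A = 5.35 ln(465/292) = 5.35 × 0.46528 = 2.4892 W/m².
ΔF_B = 5.35 ln(611/292) = 5.35 × 0.73834 = 3.9501 W/m².
Difference: 2.4892 − 3.9501 = -1.4609 W/m².
(Equivalently, ΔF_A − ΔF_B = 5.35 ln(465/611) = 5.35 × -0.27306 = -1.4609 W/m².)

ΔF_A − ΔF_B = -1.46 W/m²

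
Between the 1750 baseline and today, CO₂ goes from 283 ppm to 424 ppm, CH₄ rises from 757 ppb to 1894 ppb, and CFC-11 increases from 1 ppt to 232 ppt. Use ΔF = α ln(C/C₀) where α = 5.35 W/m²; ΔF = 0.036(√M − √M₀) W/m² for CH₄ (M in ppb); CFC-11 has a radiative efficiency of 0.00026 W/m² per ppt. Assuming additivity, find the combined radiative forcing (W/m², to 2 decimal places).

ΔF = 2.80 W/m²

CO₂: 5.35 × ln(424/283) = 5.35 × ln(1.49823) = 5.35 × 0.40428 = 2.1629 W/m².
CH₄: 0.036 × (√1894 − √757) = 0.036 × (43.5201 − 27.5136) = 0.036 × 16.0065 = 0.5762 W/m².
CFC-11: ΔF = 0.00026 × (232 − 1) = 0.00026 × 231 = 0.0601 W/m².
Total ΔF = 2.1629 + 0.5762 + 0.0601 = 2.7992 W/m².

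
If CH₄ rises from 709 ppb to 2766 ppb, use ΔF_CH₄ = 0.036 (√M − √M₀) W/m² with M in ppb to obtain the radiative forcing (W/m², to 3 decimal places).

ΔF = 0.935 W/m²

CH₄: 0.036 × (√2766 − √709) = 0.036 × (52.5928 − 26.6271) = 0.036 × 25.9657 = 0.9348 W/m².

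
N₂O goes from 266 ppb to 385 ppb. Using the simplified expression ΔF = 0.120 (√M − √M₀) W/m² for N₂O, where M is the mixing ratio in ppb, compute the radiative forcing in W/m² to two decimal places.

ΔF = 0.40 W/m²

N₂O: 0.120 × (√385 − √266) = 0.120 × (19.6214 − 16.3095) = 0.120 × 3.3119 = 0.3974 W/m².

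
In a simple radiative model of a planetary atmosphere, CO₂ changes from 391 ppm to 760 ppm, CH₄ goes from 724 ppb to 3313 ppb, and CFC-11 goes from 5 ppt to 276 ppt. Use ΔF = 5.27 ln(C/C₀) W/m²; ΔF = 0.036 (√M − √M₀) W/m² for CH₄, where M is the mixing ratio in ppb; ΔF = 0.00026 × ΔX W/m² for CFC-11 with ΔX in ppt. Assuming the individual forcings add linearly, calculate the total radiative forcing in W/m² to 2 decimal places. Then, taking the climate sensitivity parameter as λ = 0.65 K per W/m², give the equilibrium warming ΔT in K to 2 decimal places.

CO₂: 5.27 × ln(760/391) = 5.27 × ln(1.94373) = 5.27 × 0.66461 = 3.5025 W/m².
CH₄: 0.036 × (√3313 − √724) = 0.036 × (57.5587 − 26.9072) = 0.036 × 30.6515 = 1.1035 W/m².
CFC-11: ΔF = 0.00026 × (276 − 5) = 0.00026 × 271 = 0.0705 W/m².
Total ΔF = 3.5025 + 1.1035 + 0.0705 = 4.6765 W/m².
ΔT = λ ΔF = 0.65 × 4.68 = 3.0420 K.

ΔF = 4.68 W/m²; ΔT = 3.04 K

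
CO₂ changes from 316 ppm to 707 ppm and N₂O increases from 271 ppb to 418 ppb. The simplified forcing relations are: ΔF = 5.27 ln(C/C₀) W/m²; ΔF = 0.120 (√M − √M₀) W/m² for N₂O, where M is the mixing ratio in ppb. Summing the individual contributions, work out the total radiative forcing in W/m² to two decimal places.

ΔF = 4.72 W/m²

CO₂: 5.27 × ln(707/316) = 5.27 × ln(2.23734) = 5.27 × 0.80529 = 4.2439 W/m².
N₂O: 0.120 × (√418 − √271) = 0.120 × (20.4450 − 16.4621) = 0.120 × 3.9829 = 0.4779 W/m².
Total ΔF = 4.2439 + 0.4779 = 4.7218 W/m².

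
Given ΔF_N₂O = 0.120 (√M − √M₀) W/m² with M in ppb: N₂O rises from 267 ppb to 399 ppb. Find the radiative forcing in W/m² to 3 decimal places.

N₂O: 0.120 × (√399 − √267) = 0.120 × (19.9750 − 16.3401) = 0.120 × 3.6349 = 0.4362 W/m².

ΔF = 0.436 W/m²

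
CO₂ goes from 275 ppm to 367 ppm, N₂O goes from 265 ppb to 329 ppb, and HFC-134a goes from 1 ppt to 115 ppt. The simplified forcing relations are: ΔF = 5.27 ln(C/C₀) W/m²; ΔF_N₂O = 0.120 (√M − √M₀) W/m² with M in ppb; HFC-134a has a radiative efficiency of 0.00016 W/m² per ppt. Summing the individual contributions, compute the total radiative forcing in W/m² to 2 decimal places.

CO₂: 5.27 × ln(367/275) = 5.27 × ln(1.33455) = 5.27 × 0.28859 = 1.5209 W/m².
N₂O: 0.120 × (√329 − √265) = 0.120 × (18.1384 − 16.2788) = 0.120 × 1.8596 = 0.2232 W/m².
HFC-134a: ΔF = 0.00016 × (115 − 1) = 0.00016 × 114 = 0.0182 W/m².
Total ΔF = 1.5209 + 0.2232 + 0.0182 = 1.7623 W/m².

ΔF = 1.76 W/m²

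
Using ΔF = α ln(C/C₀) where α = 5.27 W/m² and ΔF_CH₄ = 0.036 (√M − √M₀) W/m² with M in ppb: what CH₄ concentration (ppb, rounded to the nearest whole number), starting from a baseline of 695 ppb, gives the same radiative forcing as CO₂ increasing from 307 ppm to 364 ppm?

CO₂ forcing: 5.27 × ln(364/307) = 5.27 × 0.170306 = 0.89751 W/m².
Set 0.036(√M − √695) = 0.89751: √M = 0.89751/0.036 + √695 = 24.9308 + 26.3629 = 51.2937.
M = (51.2937)² = 2631.04 ppb.

M ≈ 2631 ppb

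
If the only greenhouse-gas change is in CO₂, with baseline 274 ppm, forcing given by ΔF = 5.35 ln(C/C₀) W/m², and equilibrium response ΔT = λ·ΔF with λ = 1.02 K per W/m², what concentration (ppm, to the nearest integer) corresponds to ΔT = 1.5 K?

Required forcing: ΔF = ΔT/λ = 1.5/1.02 = 1.4706 W/m².
Then ln(C/274) = ΔF/5.35 = 1.4706/5.35 = 0.27488.
So C = 274 × e^0.27488 = 274 × 1.31637 = 360.69 ppm.

C ≈ 361 ppm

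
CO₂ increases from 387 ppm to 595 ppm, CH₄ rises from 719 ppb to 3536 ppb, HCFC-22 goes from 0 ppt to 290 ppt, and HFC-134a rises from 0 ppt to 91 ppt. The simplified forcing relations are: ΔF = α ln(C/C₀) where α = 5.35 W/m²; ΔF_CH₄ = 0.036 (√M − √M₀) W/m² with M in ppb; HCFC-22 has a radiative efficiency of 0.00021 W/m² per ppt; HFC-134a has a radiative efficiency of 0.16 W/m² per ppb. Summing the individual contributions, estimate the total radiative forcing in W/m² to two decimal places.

CO₂: 5.35 × ln(595/387) = 5.35 × ln(1.53747) = 5.35 × 0.43014 = 2.3012 W/m².
CH₄: 0.036 × (√3536 − √719) = 0.036 × (59.4643 − 26.8142) = 0.036 × 32.6501 = 1.1754 W/m².
HCFC-22: ΔF = 0.00021 × (290 − 0) = 0.00021 × 290 = 0.0609 W/m².
HFC-134a: Δ = 91 − 0 = 91 ppt = 0.091 ppb; ΔF = 0.16 × 0.091 = 0.0146 W/m².
Total ΔF = 2.3012 + 1.1754 + 0.0609 + 0.0146 = 3.5521 W/m².

ΔF = 3.55 W/m²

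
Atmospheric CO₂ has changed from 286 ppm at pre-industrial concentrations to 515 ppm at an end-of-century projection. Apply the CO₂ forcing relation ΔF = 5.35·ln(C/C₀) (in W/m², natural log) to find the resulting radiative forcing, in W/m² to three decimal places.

ΔF = 3.147 W/m²

CO₂: 5.35 × ln(515/286) = 5.35 × ln(1.80070) = 5.35 × 0.58818 = 3.1468 W/m².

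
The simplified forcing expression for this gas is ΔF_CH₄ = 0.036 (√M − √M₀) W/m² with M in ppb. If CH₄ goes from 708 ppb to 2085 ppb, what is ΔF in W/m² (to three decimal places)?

ΔF = 0.686 W/m²

CH₄: 0.036 × (√2085 − √708) = 0.036 × (45.6618 − 26.6083) = 0.036 × 19.0535 = 0.6859 W/m².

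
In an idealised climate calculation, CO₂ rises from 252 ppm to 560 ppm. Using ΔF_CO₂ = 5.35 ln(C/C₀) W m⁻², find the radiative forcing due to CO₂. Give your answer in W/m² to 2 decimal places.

CO₂ absorption bands are partially saturated, so forcing scales with the logarithm of the concentration ratio.
CO₂: 5.35 × ln(560/252) = 5.35 × ln(2.22222) = 5.35 × 0.79851 = 4.2720 W/m².

ΔF = 4.27 W/m²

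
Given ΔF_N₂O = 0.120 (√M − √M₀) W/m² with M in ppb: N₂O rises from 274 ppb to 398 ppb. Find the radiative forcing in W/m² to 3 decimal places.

ΔF = 0.408 W/m²

N₂O: 0.120 × (√398 − √274) = 0.120 × (19.9499 − 16.5529) = 0.120 × 3.3970 = 0.4076 W/m².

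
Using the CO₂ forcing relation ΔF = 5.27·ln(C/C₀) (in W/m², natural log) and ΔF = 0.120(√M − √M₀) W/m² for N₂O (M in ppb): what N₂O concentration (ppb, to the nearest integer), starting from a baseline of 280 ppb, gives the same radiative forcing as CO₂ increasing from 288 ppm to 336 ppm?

CO₂ forcing: 5.27 × ln(336/288) = 5.27 × 0.154151 = 0.81238 W/m².
Set 0.120(√M − √280) = 0.81238: √M = 0.81238/0.120 + √280 = 6.7698 + 16.7332 = 23.5030.
M = (23.5030)² = 552.39 ppb.

M ≈ 552 ppb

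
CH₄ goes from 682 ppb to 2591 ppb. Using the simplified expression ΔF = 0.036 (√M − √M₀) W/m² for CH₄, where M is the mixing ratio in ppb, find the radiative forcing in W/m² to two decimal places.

CH₄: 0.036 × (√2591 − √682) = 0.036 × (50.9019 − 26.1151) = 0.036 × 24.7868 = 0.8923 W/m².

ΔF = 0.89 W/m²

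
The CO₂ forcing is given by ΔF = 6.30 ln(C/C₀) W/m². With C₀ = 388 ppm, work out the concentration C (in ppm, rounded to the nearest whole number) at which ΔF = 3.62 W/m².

C ≈ 689 ppm

Set 6.30 ln(C/388) = 3.62, so ln(C/388) = 3.62/6.30 = 0.57460.
Then C/388 = e^0.57460 = 1.77642, giving C = 388 × 1.77642 = 689.25 ppm.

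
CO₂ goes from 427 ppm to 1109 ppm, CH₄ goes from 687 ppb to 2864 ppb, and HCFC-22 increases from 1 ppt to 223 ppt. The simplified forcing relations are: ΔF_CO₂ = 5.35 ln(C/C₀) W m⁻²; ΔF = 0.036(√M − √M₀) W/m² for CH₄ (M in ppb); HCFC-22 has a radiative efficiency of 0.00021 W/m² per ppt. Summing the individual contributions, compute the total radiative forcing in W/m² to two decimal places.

CO₂: 5.35 × ln(1109/427) = 5.35 × ln(2.59719) = 5.35 × 0.95443 = 5.1062 W/m².
CH₄: 0.036 × (√2864 − √687) = 0.036 × (53.5164 − 26.2107) = 0.036 × 27.3057 = 0.9830 W/m².
HCFC-22: ΔF = 0.00021 × (223 − 1) = 0.00021 × 222 = 0.0466 W/m².
Total ΔF = 5.1062 + 0.9830 + 0.0466 = 6.1358 W/m².

ΔF = 6.14 W/m²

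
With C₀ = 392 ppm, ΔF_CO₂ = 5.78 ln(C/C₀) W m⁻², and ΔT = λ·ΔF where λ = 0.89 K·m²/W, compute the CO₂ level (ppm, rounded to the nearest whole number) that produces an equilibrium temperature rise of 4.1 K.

Required forcing: ΔF = ΔT/λ = 4.1/0.89 = 4.6067 W/m².
Then ln(C/392) = ΔF/5.78 = 4.6067/5.78 = 0.79701.
So C = 392 × e^0.79701 = 392 × 2.21890 = 869.81 ppm.

C ≈ 870 ppm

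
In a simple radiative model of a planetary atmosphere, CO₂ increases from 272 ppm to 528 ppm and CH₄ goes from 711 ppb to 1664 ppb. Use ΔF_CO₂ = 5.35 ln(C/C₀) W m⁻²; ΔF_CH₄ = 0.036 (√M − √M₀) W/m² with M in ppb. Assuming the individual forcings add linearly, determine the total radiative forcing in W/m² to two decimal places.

ΔF = 4.06 W/m²

CO₂: 5.35 × ln(528/272) = 5.35 × ln(1.94118) = 5.35 × 0.66330 = 3.5487 W/m².
CH₄: 0.036 × (√1664 − √711) = 0.036 × (40.7922 − 26.6646) = 0.036 × 14.1276 = 0.5086 W/m².
Total ΔF = 3.5487 + 0.5086 = 4.0573 W/m².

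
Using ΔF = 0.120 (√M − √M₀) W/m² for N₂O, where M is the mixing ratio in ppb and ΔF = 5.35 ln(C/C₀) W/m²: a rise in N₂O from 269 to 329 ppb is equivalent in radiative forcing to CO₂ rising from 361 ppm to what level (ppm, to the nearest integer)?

C ≈ 375 ppm

N₂O forcing: 0.120 × (√329 − √269) = 0.120 × (18.1384 − 16.4012) = 0.120 × 1.7372 = 0.20846 W/m².
Set 5.35 ln(C/361) = 0.20846: ln(C/361) = 0.20846/5.35 = 0.03896, so C = 361 × e^0.03896 = 361 × 1.03973 = 375.34 ppm.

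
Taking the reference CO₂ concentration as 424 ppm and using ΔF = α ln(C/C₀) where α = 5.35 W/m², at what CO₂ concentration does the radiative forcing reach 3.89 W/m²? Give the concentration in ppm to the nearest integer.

Set 5.35 ln(C/424) = 3.89, so ln(C/424) = 3.89/5.35 = 0.72710.
Then C/424 = e^0.72710 = 2.06907, giving C = 424 × 2.06907 = 877.29 ppm.

C ≈ 877 ppm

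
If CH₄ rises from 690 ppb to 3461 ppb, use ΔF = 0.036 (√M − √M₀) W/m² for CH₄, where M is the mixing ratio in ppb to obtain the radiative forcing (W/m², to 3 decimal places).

CH₄: 0.036 × (√3461 − √690) = 0.036 × (58.8303 − 26.2679) = 0.036 × 32.5624 = 1.1722 W/m².

ΔF = 1.172 W/m²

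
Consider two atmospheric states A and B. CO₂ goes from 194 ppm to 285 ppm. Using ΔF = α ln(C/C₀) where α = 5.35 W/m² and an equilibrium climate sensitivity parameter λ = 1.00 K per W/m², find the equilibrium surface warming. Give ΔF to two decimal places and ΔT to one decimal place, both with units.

CO₂: 5.35 × ln(285/194) = 5.35 × ln(1.46907) = 5.35 × 0.38463 = 2.0578 W/m².
ΔT = λ ΔF = 1.00 × 2.06 = 2.0600 K.

ΔF = 2.06 W/m²; ΔT = 2.1 K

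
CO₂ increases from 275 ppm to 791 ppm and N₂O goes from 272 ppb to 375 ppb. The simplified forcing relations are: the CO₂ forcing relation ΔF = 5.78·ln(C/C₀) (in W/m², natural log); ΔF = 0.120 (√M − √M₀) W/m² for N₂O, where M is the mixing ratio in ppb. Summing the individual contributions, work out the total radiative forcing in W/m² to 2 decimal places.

ΔF = 6.45 W/m²

CO₂: 5.78 × ln(791/275) = 5.78 × ln(2.87636) = 5.78 × 1.05653 = 6.1067 W/m².
N₂O: 0.120 × (√375 − √272) = 0.120 × (19.3649 − 16.4924) = 0.120 × 2.8725 = 0.3447 W/m².
Total ΔF = 6.1067 + 0.3447 = 6.4514 W/m².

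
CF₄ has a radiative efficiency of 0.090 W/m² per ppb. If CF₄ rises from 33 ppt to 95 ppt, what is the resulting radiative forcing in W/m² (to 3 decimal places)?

ΔF = 0.006 W/m²

CF₄: Δ = 95 − 33 = 62 ppt = 0.062 ppb; ΔF = 0.090 × 0.062 = 0.0056 W/m².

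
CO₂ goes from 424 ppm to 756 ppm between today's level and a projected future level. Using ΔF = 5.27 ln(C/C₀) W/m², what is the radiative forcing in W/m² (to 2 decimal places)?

CO₂ absorption bands are partially saturated, so forcing scales with the logarithm of the concentration ratio.
CO₂: 5.27 × ln(756/424) = 5.27 × ln(1.78302) = 5.27 × 0.57831 = 3.0477 W/m².

ΔF = 3.05 W/m²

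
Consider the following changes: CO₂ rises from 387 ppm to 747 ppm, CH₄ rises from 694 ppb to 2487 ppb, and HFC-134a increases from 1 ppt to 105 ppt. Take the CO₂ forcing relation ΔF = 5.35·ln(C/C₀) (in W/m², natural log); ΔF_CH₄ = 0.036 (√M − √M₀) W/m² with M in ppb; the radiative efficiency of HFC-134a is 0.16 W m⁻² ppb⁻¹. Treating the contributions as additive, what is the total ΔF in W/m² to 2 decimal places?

ΔF = 4.38 W/m²

CO₂: 5.35 × ln(747/387) = 5.35 × ln(1.93023) = 5.35 × 0.65764 = 3.5184 W/m².
CH₄: 0.036 × (√2487 − √694) = 0.036 × (49.8698 − 26.3439) = 0.036 × 23.5259 = 0.8469 W/m².
HFC-134a: Δ = 105 − 1 = 104 ppt = 0.104 ppb; ΔF = 0.16 × 0.104 = 0.0166 W/m².
Total ΔF = 3.5184 + 0.8469 + 0.0166 = 4.3819 W/m².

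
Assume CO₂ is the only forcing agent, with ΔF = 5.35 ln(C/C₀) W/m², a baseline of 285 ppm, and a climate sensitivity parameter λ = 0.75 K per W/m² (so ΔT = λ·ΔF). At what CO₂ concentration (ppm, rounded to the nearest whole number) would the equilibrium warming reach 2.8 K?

Required forcing: ΔF = ΔT/λ = 2.8/0.75 = 3.7333 W/m².
Then ln(C/285) = ΔF/5.35 = 3.7333/5.35 = 0.69781.
So C = 285 × e^0.69781 = 285 × 2.00935 = 572.66 ppm.

C ≈ 573 ppm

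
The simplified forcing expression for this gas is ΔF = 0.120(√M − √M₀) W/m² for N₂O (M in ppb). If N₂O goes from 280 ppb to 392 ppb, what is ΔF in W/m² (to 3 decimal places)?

ΔF = 0.368 W/m²

N₂O: 0.120 × (√392 − √280) = 0.120 × (19.7990 − 16.7332) = 0.120 × 3.0658 = 0.3679 W/m².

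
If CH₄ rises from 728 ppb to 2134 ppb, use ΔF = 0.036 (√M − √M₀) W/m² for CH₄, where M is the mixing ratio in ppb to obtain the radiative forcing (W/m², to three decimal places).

ΔF = 0.692 W/m²

CH₄: 0.036 × (√2134 − √728) = 0.036 × (46.1952 − 26.9815) = 0.036 × 19.2137 = 0.6917 W/m².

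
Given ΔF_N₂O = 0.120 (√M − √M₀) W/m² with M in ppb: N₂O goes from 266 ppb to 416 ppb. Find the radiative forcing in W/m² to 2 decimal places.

N₂O: 0.120 × (√416 − √266) = 0.120 × (20.3961 − 16.3095) = 0.120 × 4.0866 = 0.4904 W/m².

ΔF = 0.49 W/m²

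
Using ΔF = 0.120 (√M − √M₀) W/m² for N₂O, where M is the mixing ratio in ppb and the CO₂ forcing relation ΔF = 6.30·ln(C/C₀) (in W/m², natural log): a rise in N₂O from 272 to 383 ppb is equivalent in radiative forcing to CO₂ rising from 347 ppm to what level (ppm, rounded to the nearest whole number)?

N₂O forcing: 0.120 × (√383 − √272) = 0.120 × (19.5704 − 16.4924) = 0.120 × 3.0780 = 0.36936 W/m².
Set 6.30 ln(C/347) = 0.36936: ln(C/347) = 0.36936/6.30 = 0.05863, so C = 347 × e^0.05863 = 347 × 1.06038 = 367.95 ppm.

C ≈ 368 ppm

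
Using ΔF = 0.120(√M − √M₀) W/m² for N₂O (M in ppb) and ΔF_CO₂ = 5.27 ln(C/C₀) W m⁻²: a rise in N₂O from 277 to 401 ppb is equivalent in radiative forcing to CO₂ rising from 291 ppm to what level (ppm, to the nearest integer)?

C ≈ 314 ppm

N₂O forcing: 0.120 × (√401 − √277) = 0.120 × (20.0250 − 16.6433) = 0.120 × 3.3817 = 0.40580 W/m².
Set 5.27 ln(C/291) = 0.40580: ln(C/291) = 0.40580/5.27 = 0.07700, so C = 291 × e^0.07700 = 291 × 1.08004 = 314.29 ppm.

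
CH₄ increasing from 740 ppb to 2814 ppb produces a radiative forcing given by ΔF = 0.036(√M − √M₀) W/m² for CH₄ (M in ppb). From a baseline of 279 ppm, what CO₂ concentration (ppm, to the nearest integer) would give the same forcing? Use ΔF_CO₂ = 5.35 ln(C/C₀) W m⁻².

CH₄ forcing: 0.036 × (√2814 − √740) = 0.036 × (53.0471 − 27.2029) = 0.036 × 25.8442 = 0.93039 W/m².
Set 5.35 ln(C/279) = 0.93039: ln(C/279) = 0.93039/5.35 = 0.17390, so C = 279 × e^0.17390 = 279 × 1.18994 = 331.99 ppm.

C ≈ 332 ppm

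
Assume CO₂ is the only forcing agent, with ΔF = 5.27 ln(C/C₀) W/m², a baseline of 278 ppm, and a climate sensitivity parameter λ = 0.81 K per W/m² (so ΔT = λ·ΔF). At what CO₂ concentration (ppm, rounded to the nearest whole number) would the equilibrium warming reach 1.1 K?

C ≈ 360 ppm

Required forcing: ΔF = ΔT/λ = 1.1/0.81 = 1.3580 W/m².
Then ln(C/278) = ΔF/5.27 = 1.3580/5.27 = 0.25769.
So C = 278 × e^0.25769 = 278 × 1.29394 = 359.72 ppm.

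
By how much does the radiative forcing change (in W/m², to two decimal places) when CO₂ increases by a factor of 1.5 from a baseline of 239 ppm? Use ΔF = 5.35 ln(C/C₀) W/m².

ΔF = 2.17 W/m²

Because the forcing depends only on the ratio C/C₀, the initial concentration does not enter.
ΔF = 5.35 × ln(1.5) = 5.35 × 0.40547 = 2.1693 W/m².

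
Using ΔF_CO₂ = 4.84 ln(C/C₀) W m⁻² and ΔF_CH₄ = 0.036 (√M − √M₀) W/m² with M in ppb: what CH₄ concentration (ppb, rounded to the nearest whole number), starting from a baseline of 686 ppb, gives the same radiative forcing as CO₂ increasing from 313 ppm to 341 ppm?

CO₂ forcing: 4.84 × ln(341/313) = 4.84 × 0.085679 = 0.41469 W/m².
Set 0.036(√M − √686) = 0.41469: √M = 0.41469/0.036 + √686 = 11.5192 + 26.1916 = 37.7108.
M = (37.7108)² = 1422.10 ppb.

M ≈ 1422 ppb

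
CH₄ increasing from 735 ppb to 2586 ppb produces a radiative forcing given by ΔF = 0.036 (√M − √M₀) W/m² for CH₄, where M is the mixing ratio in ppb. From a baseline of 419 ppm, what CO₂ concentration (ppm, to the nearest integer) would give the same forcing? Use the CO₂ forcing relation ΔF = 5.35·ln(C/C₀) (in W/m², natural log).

CH₄ forcing: 0.036 × (√2586 − √735) = 0.036 × (50.8527 − 27.1109) = 0.036 × 23.7418 = 0.85470 W/m².
Set 5.35 ln(C/419) = 0.85470: ln(C/419) = 0.85470/5.35 = 0.15976, so C = 419 × e^0.15976 = 419 × 1.17323 = 491.58 ppm.

C ≈ 492 ppm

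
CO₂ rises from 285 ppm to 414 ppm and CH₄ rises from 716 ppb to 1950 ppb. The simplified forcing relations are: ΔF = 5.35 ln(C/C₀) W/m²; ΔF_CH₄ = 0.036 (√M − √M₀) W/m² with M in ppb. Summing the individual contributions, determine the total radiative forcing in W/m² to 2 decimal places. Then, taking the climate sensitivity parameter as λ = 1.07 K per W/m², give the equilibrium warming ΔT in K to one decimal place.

ΔF = 2.62 W/m²; ΔT = 2.8 K

CO₂: 5.35 × ln(414/285) = 5.35 × ln(1.45263) = 5.35 × 0.37338 = 1.9976 W/m².
CH₄: 0.036 × (√1950 − √716) = 0.036 × (44.1588 − 26.7582) = 0.036 × 17.4006 = 0.6264 W/m².
Total ΔF = 1.9976 + 0.6264 = 2.6240 W/m².
ΔT = λ ΔF = 1.07 × 2.62 = 2.8034 K.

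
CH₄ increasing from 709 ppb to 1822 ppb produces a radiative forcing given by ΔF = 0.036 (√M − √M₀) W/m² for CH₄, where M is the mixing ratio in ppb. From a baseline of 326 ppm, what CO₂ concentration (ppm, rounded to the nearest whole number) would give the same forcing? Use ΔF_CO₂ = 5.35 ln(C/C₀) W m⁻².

CH₄ forcing: 0.036 × (√1822 − √709) = 0.036 × (42.6849 − 26.6271) = 0.036 × 16.0578 = 0.57808 W/m².
Set 5.35 ln(C/326) = 0.57808: ln(C/326) = 0.57808/5.35 = 0.10805, so C = 326 × e^0.10805 = 326 × 1.11410 = 363.20 ppm.

C ≈ 363 ppm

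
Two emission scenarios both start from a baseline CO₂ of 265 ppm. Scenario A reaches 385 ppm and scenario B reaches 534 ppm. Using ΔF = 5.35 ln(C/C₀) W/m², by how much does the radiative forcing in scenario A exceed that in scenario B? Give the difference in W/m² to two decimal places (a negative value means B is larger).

ΔF_A = 5.35 ln(385/265) = 5.35 × 0.37351 = 1.9983 W/m².
ΔF_B = 5.35 ln(534/265) = 5.35 × 0.70067 = 3.7486 W/m².
Difference: 1.9983 − 3.7486 = -1.7503 W/m².

ΔF_A − ΔF_B = -1.75 W/m²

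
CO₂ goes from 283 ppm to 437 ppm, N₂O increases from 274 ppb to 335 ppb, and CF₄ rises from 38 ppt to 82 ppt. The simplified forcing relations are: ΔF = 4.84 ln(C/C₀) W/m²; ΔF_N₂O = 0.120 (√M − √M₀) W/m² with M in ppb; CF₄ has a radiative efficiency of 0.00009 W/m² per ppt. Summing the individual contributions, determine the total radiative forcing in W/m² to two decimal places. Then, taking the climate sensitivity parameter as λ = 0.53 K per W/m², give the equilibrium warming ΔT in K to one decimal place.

ΔF = 2.32 W/m²; ΔT = 1.2 K

CO₂: 4.84 × ln(437/283) = 4.84 × ln(1.54417) = 4.84 × 0.43449 = 2.1029 W/m².
N₂O: 0.120 × (√335 − √274) = 0.120 × (18.3030 − 16.5529) = 0.120 × 1.7501 = 0.2100 W/m².
CF₄: ΔF = 0.00009 × (82 − 38) = 0.00009 × 44 = 0.0040 W/m².
Total ΔF = 2.1029 + 0.2100 + 0.0040 = 2.3169 W/m².
ΔT = λ ΔF = 0.53 × 2.32 = 1.2296 K.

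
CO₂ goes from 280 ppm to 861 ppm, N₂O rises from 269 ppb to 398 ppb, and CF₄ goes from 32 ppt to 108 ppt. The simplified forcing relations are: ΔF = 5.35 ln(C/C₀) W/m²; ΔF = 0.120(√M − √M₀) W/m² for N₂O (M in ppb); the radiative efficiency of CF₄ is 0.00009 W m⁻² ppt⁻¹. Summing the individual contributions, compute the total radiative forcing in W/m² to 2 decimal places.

CO₂: 5.35 × ln(861/280) = 5.35 × ln(3.07500) = 5.35 × 1.12330 = 6.0097 W/m².
N₂O: 0.120 × (√398 − √269) = 0.120 × (19.9499 − 16.4012) = 0.120 × 3.5487 = 0.4258 W/m².
CF₄: ΔF = 0.00009 × (108 − 32) = 0.00009 × 76 = 0.0068 W/m².
Total ΔF = 6.0097 + 0.4258 + 0.0068 = 6.4423 W/m².

ΔF = 6.44 W/m²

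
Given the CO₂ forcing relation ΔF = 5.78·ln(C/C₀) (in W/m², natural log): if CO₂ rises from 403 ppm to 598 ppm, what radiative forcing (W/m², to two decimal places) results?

ΔF = 2.28 W/m²

CO₂ absorption bands are partially saturated, so forcing scales with the logarithm of the concentration ratio.
CO₂: 5.78 × ln(598/403) = 5.78 × ln(1.48387) = 5.78 × 0.39465 = 2.2811 W/m².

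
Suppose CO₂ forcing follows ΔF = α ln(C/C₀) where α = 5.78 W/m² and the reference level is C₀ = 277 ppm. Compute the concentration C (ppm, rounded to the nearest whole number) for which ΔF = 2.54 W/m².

C ≈ 430 ppm

Set 5.78 ln(C/277) = 2.54, so ln(C/277) = 2.54/5.78 = 0.43945.
Then C/277 = e^0.43945 = 1.55185, giving C = 277 × 1.55185 = 429.86 ppm.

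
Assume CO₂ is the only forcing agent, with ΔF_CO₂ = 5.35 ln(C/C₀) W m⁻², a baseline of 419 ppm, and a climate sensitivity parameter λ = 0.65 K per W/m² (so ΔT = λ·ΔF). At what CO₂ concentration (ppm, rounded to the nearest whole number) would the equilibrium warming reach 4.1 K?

C ≈ 1362 ppm

Required forcing: ΔF = ΔT/λ = 4.1/0.65 = 6.3077 W/m².
Then ln(C/419) = ΔF/5.35 = 6.3077/5.35 = 1.17901.
So C = 419 × e^1.17901 = 419 × 3.25115 = 1362.23 ppm.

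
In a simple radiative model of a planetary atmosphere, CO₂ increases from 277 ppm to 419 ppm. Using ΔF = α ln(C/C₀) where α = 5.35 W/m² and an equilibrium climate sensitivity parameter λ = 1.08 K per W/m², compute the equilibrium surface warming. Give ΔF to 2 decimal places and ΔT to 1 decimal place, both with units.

CO₂: 5.35 × ln(419/277) = 5.35 × ln(1.51264) = 5.35 × 0.41386 = 2.2142 W/m².
ΔT = λ ΔF = 1.08 × 2.21 = 2.3868 K.

ΔF = 2.21 W/m²; ΔT = 2.4 K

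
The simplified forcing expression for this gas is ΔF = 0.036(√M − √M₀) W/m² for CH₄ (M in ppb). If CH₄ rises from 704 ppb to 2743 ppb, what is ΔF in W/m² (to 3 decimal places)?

ΔF = 0.930 W/m²

CH₄: 0.036 × (√2743 − √704) = 0.036 × (52.3737 − 26.5330) = 0.036 × 25.8407 = 0.9303 W/m².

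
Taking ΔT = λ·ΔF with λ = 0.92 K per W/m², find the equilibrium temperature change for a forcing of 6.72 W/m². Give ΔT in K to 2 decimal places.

ΔT = λ ΔF = 0.92 × 6.72 = 6.1824 K.

ΔT = 6.18 K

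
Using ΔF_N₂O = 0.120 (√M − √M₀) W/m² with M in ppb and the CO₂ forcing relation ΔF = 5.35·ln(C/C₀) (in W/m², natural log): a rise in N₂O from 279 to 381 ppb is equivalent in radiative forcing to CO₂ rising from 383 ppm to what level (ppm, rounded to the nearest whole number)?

N₂O forcing: 0.120 × (√381 − √279) = 0.120 × (19.5192 − 16.7033) = 0.120 × 2.8159 = 0.33791 W/m².
Set 5.35 ln(C/383) = 0.33791: ln(C/383) = 0.33791/5.35 = 0.06316, so C = 383 × e^0.06316 = 383 × 1.06520 = 407.97 ppm.

C ≈ 408 ppm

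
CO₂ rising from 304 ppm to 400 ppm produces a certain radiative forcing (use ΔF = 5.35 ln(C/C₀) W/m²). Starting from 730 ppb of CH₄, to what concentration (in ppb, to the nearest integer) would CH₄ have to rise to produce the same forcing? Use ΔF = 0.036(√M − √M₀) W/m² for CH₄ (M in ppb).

M ≈ 4597 ppb

CO₂ forcing: 5.35 × ln(400/304) = 5.35 × 0.274437 = 1.46824 W/m².
Set 0.036(√M − √730) = 1.46824: √M = 1.46824/0.036 + √730 = 40.7844 + 27.0185 = 67.8029.
M = (67.8029)² = 4597.23 ppb.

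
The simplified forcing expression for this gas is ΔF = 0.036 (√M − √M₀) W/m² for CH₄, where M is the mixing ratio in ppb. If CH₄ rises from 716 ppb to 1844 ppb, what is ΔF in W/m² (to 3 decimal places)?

ΔF = 0.583 W/m²

CH₄: 0.036 × (√1844 − √716) = 0.036 × (42.9418 − 26.7582) = 0.036 × 16.1836 = 0.5826 W/m².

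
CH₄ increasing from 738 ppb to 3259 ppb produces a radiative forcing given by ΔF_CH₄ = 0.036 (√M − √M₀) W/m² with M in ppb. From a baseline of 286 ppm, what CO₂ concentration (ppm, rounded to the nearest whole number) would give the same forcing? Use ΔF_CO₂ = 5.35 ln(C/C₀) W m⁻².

C ≈ 350 ppm

CH₄ forcing: 0.036 × (√3259 − √738) = 0.036 × (57.0877 − 27.1662) = 0.036 × 29.9215 = 1.07717 W/m².
Set 5.35 ln(C/286) = 1.07717: ln(C/286) = 1.07717/5.35 = 0.20134, so C = 286 × e^0.20134 = 286 × 1.22304 = 349.79 ppm.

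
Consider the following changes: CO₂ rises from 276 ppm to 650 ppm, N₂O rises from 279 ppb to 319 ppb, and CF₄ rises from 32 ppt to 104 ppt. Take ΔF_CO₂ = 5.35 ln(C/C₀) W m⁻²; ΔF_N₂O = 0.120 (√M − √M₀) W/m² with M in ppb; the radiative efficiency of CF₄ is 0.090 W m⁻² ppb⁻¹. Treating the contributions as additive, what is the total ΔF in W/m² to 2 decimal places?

CO₂: 5.35 × ln(650/276) = 5.35 × ln(2.35507) = 5.35 × 0.85657 = 4.5826 W/m².
N₂O: 0.120 × (√319 − √279) = 0.120 × (17.8606 − 16.7033) = 0.120 × 1.1573 = 0.1389 W/m².
CF₄: Δ = 104 − 32 = 72 ppt = 0.072 ppb; ΔF = 0.090 × 0.072 = 0.0065 W/m².
Total ΔF = 4.5826 + 0.1389 + 0.0065 = 4.7280 W/m².

ΔF = 4.73 W/m²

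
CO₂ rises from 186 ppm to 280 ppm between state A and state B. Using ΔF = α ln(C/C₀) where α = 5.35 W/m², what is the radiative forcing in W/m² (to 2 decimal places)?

ΔF = 2.19 W/m²

CO₂ absorption bands are partially saturated, so forcing scales with the logarithm of the concentration ratio.
CO₂: 5.35 × ln(280/186) = 5.35 × ln(1.50538) = 5.35 × 0.40905 = 2.1884 W/m².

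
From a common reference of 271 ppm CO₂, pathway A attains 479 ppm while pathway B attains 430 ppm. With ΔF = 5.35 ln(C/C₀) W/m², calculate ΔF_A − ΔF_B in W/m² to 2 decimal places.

ΔF_A = 5.35 ln(479/271) = 5.35 × 0.56958 = 3.0473 W/m².
ΔF_B = 5.35 ln(430/271) = 5.35 × 0.46167 = 2.4699 W/m².
Difference: 3.0473 − 2.4699 = 0.5774 W/m².

ΔF_A − ΔF_B = 0.58 W/m²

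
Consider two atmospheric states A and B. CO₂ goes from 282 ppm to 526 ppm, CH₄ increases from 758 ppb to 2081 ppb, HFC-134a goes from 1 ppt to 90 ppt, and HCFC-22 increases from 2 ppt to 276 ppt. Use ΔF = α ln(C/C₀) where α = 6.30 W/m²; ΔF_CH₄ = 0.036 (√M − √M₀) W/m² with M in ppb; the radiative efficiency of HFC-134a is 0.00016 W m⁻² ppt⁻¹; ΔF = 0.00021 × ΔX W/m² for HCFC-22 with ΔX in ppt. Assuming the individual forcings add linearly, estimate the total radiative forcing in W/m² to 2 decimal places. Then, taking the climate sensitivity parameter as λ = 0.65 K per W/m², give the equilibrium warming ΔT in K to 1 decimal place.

ΔF = 4.65 W/m²; ΔT = 3.0 K

CO₂: 6.30 × ln(526/282) = 6.30 × ln(1.86525) = 6.30 × 0.62340 = 3.9274 W/m².
CH₄: 0.036 × (√2081 − √758) = 0.036 × (45.6180 − 27.5318) = 0.036 × 18.0862 = 0.6511 W/m².
HFC-134a: ΔF = 0.00016 × (90 − 1) = 0.00016 × 89 = 0.0142 W/m².
HCFC-22: ΔF = 0.00021 × (276 − 2) = 0.00021 × 274 = 0.0575 W/m².
Total ΔF = 3.9274 + 0.6511 + 0.0142 + 0.0575 = 4.6502 W/m².
ΔT = λ ΔF = 0.65 × 4.65 = 3.0225 K.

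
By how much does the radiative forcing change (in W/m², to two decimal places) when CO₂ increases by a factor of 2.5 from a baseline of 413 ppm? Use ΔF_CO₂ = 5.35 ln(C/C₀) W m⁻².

ΔF = 4.90 W/m²

Because the forcing depends only on the ratio C/C₀, the initial concentration does not enter.
ΔF = 5.35 × ln(2.5) = 5.35 × 0.91629 = 4.9022 W/m².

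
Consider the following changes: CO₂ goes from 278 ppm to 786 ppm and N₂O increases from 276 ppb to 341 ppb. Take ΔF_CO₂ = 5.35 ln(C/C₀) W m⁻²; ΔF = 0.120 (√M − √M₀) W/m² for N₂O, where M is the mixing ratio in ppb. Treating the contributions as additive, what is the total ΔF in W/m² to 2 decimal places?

ΔF = 5.78 W/m²

CO₂: 5.35 × ln(786/278) = 5.35 × ln(2.82734) = 5.35 × 1.03934 = 5.5605 W/m².
N₂O: 0.120 × (√341 − √276) = 0.120 × (18.4662 − 16.6132) = 0.120 × 1.8530 = 0.2224 W/m².
Total ΔF = 5.5605 + 0.2224 = 5.7829 W/m².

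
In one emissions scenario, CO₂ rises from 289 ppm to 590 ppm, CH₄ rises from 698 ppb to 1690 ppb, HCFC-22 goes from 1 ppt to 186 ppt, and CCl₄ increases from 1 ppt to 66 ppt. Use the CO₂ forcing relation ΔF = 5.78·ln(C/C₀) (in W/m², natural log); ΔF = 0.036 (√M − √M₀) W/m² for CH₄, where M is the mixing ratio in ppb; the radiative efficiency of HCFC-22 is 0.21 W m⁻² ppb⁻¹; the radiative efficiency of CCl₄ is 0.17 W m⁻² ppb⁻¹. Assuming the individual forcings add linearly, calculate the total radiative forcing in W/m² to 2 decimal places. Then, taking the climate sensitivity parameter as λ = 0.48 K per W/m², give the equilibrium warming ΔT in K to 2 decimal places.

ΔF = 4.70 W/m²; ΔT = 2.26 K

CO₂: 5.78 × ln(590/289) = 5.78 × ln(2.04152) = 5.78 × 0.71369 = 4.1251 W/m².
CH₄: 0.036 × (√1690 − √698) = 0.036 × (41.1096 − 26.4197) = 0.036 × 14.6899 = 0.5288 W/m².
HCFC-22: Δ = 186 − 1 = 185 ppt = 0.185 ppb; ΔF = 0.21 × 0.185 = 0.0389 W/m².
CCl₄: Δ = 66 − 1 = 65 ppt = 0.065 ppb; ΔF = 0.17 × 0.065 = 0.0111 W/m².
Total ΔF = 4.1251 + 0.5288 + 0.0389 + 0.0111 = 4.7039 W/m².
ΔT = λ ΔF = 0.48 × 4.70 = 2.2560 K.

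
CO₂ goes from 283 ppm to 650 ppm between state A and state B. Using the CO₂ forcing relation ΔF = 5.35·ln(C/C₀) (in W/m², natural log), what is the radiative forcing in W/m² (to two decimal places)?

ΔF = 4.45 W/m²

CO₂: 5.35 × ln(650/283) = 5.35 × ln(2.29682) = 5.35 × 0.83153 = 4.4487 W/m².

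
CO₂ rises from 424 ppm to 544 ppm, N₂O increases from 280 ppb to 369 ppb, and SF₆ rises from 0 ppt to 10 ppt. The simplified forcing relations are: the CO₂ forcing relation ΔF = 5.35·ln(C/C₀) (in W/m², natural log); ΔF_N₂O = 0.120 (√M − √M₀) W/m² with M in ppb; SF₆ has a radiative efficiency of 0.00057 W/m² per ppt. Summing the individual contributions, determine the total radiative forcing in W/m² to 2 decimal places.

CO₂: 5.35 × ln(544/424) = 5.35 × ln(1.28302) = 5.35 × 0.24922 = 1.3333 W/m².
N₂O: 0.120 × (√369 − √280) = 0.120 × (19.2094 − 16.7332) = 0.120 × 2.4762 = 0.2971 W/m².
SF₆: ΔF = 0.00057 × (10 − 0) = 0.00057 × 10 = 0.0057 W/m².
Total ΔF = 1.3333 + 0.2971 + 0.0057 = 1.6361 W/m².

ΔF = 1.64 W/m²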